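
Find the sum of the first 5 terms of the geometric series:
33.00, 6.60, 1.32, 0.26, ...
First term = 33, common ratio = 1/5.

Sₙ = a(1 - rⁿ) / (1 - r)
S_5 = 33(1 - (1/5)^5) / (1 - (1/5))
S_5 = 33(1 - (1/3125)) / (4/5)
S_5 = 25773/625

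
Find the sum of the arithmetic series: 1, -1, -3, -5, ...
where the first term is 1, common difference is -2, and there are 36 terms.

Sₙ = n/2 × (first + last)
Last term = a + (n-1)d = 1 + (36-1)×(-2) = -69
S_36 = 36/2 × (1 + (-69))
S_36 = 36/2 × (-68) = -1224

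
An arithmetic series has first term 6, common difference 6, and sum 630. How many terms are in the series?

Using S = n/2 × [2a + (n-1)d]
630 = n/2 × [2(6) + (n-1)(6)]
630 = n/2 × [12 + 6n - 6]
1260 = n × [6 + 6n]
6n² + (6)n - 1260 = 0
Discriminant: Δ = (6)² - 4(6)(-1260) = 36 + 30240 = 30276
√Δ = 174
n = [-(6) + √Δ] / (2·6) = (-6 + 174) / 12 = 168 / 12 = 14
(The negative root is discarded since n must be a positive integer.)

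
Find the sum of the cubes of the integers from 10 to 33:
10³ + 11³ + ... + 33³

Use ∑_{k=1}^{n} k³ = [n(n+1)/2]², then subtract the first 9 terms.
∑_{k=1}^{33} k³ = [33×34/2]² = 561² = 314721
∑_{k=1}^{9} k³ = [9×10/2]² = 45² = 2025
∑_{k=10}^{33} k³ = 314721 - 2025 = 312696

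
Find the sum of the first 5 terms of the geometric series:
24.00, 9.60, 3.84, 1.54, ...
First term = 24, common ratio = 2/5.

Sₙ = a(1 - rⁿ) / (1 - r)
S_5 = 24(1 - (2/5)^5) / (1 - (2/5))
S_5 = 24(1 - (32/3125)) / (3/5)
S_5 = 24744/625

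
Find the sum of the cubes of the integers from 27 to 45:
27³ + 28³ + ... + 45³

Use ∑_{k=1}^{n} k³ = [n(n+1)/2]², then subtract the first 26 terms.
∑_{k=1}^{45} k³ = [45×46/2]² = 1035² = 1071225
∑_{k=1}^{26} k³ = [26×27/2]² = 351² = 123201
∑_{k=27}^{45} k³ = 1071225 - 123201 = 948024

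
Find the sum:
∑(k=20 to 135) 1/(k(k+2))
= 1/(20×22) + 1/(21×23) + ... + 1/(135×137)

Partial fractions: 1/(k(k+2)) = (1/2)[1/k - 1/(k+2)]
Telescoping leaves the first two and last two terms:
= (1/2)[1/20 + 1/21 - 1/136 - 1/137]
= 162313/3912720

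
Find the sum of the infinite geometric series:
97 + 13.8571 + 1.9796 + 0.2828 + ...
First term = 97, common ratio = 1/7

For |r| < 1, S = a / (1 - r)
S = 97 / (1 - (1/7))
S = 97 / (6/7)
S = 679/6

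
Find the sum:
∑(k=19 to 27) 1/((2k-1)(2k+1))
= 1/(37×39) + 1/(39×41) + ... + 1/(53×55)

Partial fractions: 1/((2k-1)(2k+1)) = (1/2)[1/(2k-1) - 1/(2k+1)]
The series telescopes:
= (1/2)[1/37 - 1/55]
= 9/2035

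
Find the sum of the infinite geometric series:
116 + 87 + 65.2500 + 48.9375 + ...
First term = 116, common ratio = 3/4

For |r| < 1, S = a / (1 - r)
S = 116 / (1 - (3/4))
S = 116 / (1/4)
S = 464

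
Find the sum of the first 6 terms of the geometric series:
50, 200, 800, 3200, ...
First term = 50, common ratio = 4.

Sₙ = a(1 - rⁿ) / (1 - r)
S_6 = 50(1 - 4^6) / (1 - 4)
S_6 = 50(1 - 4096) / (-3)
S_6 = 68250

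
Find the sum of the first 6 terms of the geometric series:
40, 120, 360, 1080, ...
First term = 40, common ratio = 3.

Sₙ = a(1 - rⁿ) / (1 - r)
S_6 = 40(1 - 3^6) / (1 - 3)
S_6 = 40(1 - 729) / (-2)
S_6 = 14560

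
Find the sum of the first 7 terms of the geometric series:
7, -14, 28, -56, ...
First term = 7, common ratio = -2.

Sₙ = a(1 - rⁿ) / (1 - r)
S_7 = 7(1 - (-2)^7) / (1 - (-2))
S_7 = 7(1 - (-128)) / (3)
S_7 = 301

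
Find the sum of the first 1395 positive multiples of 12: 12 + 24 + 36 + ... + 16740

Factor out 12: = 12(1 + 2 + ... + 1395) = 12 × n(n+1)/2
= 12 × 1395×1396/2
= 12 × 973710
= 11684520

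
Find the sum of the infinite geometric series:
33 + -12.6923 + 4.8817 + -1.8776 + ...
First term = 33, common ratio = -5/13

For |r| < 1, S = a / (1 - r)
S = 33 / (1 - (-5/13))
S = 33 / (18/13)
S = 143/6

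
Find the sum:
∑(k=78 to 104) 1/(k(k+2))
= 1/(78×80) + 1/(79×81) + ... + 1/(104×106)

Partial fractions: 1/(k(k+2)) = (1/2)[1/k - 1/(k+2)]
Telescoping leaves the first two and last two terms:
= (1/2)[1/78 + 1/79 - 1/105 - 1/106]
= 12423/3810170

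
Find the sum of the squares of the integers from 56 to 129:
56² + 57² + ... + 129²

Use ∑_{k=1}^{n} k² = n(n+1)(2n+1)/6, then subtract the first 55 terms.
∑_{k=1}^{129} k² = 129×130×259/6 = 723905
∑_{k=1}^{55} k² = 55×56×111/6 = 56980
∑_{k=56}^{129} k² = 723905 - 56980 = 666925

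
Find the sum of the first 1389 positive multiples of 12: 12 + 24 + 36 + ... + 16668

Factor out 12: = 12(1 + 2 + ... + 1389) = 12 × n(n+1)/2
= 12 × 1389×1390/2
= 12 × 965355
= 11584260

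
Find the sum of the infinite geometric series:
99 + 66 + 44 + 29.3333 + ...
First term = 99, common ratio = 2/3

For |r| < 1, S = a / (1 - r)
S = 99 / (1 - (2/3))
S = 99 / (1/3)
S = 297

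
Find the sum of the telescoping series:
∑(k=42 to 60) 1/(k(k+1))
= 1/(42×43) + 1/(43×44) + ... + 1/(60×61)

Partial fractions: 1/(k(k+1)) = 1/k - 1/(k+1)
The series telescopes:
= (1/42 - 1/43) + (1/43 - 1/44) + ... + (1/60 - 1/61)
= 1/42 - 1/61
= 19/2562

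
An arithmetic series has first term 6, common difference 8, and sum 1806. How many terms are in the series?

Using S = n/2 × [2a + (n-1)d]
1806 = n/2 × [2(6) + (n-1)(8)]
1806 = n/2 × [12 + 8n - 8]
3612 = n × [4 + 8n]
8n² + (4)n - 3612 = 0
Discriminant: Δ = (4)² - 4(8)(-3612) = 16 + 115584 = 115600
√Δ = 340
n = [-(4) + √Δ] / (2·8) = (-4 + 340) / 16 = 336 / 16 = 21
(The negative root is discarded since n must be a positive integer.)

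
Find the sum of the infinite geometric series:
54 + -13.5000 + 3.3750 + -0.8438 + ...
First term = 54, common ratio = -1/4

For |r| < 1, S = a / (1 - r)
S = 54 / (1 - (-1/4))
S = 54 / (5/4)
S = 216/5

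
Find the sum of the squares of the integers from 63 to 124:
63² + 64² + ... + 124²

Use ∑_{k=1}^{n} k² = n(n+1)(2n+1)/6, then subtract the first 62 terms.
∑_{k=1}^{124} k² = 124×125×249/6 = 643250
∑_{k=1}^{62} k² = 62×63×125/6 = 81375
∑_{k=63}^{124} k² = 643250 - 81375 = 561875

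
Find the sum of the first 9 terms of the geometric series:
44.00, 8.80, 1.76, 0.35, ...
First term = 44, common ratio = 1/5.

Sₙ = a(1 - rⁿ) / (1 - r)
S_9 = 44(1 - (1/5)^9) / (1 - (1/5))
S_9 = 44(1 - (1/1953125)) / (4/5)
S_9 = 21484364/390625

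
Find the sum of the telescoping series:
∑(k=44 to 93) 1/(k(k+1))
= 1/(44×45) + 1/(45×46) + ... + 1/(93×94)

Partial fractions: 1/(k(k+1)) = 1/k - 1/(k+1)
The series telescopes:
= (1/44 - 1/45) + (1/45 - 1/46) + ... + (1/93 - 1/94)
= 1/44 - 1/94
= 25/2068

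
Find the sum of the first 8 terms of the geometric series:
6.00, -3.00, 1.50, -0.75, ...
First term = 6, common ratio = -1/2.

Sₙ = a(1 - rⁿ) / (1 - r)
S_8 = 6(1 - (-1/2)^8) / (1 - (-1/2))
S_8 = 6(1 - (1/256)) / (3/2)
S_8 = 255/64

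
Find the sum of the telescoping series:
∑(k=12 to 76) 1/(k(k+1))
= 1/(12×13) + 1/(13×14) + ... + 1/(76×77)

Partial fractions: 1/(k(k+1)) = 1/k - 1/(k+1)
The series telescopes:
= (1/12 - 1/13) + (1/13 - 1/14) + ... + (1/76 - 1/77)
= 1/12 - 1/77
= 65/924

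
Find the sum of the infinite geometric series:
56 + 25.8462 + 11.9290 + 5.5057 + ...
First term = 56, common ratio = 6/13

For |r| < 1, S = a / (1 - r)
S = 56 / (1 - (6/13))
S = 56 / (7/13)
S = 104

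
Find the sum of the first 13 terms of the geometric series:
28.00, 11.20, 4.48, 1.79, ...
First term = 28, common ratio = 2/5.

Sₙ = a(1 - rⁿ) / (1 - r)
S_13 = 28(1 - (2/5)^13) / (1 - (2/5))
S_13 = 28(1 - (8192/1220703125)) / (3/5)
S_13 = 11393152708/244140625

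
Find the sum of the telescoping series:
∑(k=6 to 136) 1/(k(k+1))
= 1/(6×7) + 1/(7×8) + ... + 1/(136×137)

Partial fractions: 1/(k(k+1)) = 1/k - 1/(k+1)
The series telescopes:
= (1/6 - 1/7) + (1/7 - 1/8) + ... + (1/136 - 1/137)
= 1/6 - 1/137
= 131/822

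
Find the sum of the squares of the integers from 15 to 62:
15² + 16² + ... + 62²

Use ∑_{k=1}^{n} k² = n(n+1)(2n+1)/6, then subtract the first 14 terms.
∑_{k=1}^{62} k² = 62×63×125/6 = 81375
∑_{k=1}^{14} k² = 14×15×29/6 = 1015
∑_{k=15}^{62} k² = 81375 - 1015 = 80360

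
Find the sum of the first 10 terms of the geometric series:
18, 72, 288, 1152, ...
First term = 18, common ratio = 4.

Sₙ = a(1 - rⁿ) / (1 - r)
S_10 = 18(1 - 4^10) / (1 - 4)
S_10 = 18(1 - 1048576) / (-3)
S_10 = 6291450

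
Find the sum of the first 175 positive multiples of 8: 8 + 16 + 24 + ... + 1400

Factor out 8: = 8(1 + 2 + ... + 175) = 8 × n(n+1)/2
= 8 × 175×176/2
= 8 × 15400
= 123200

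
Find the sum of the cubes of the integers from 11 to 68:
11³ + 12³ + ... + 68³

Use ∑_{k=1}^{n} k³ = [n(n+1)/2]², then subtract the first 10 terms.
∑_{k=1}^{68} k³ = [68×69/2]² = 2346² = 5503716
∑_{k=1}^{10} k³ = [10×11/2]² = 55² = 3025
∑_{k=11}^{68} k³ = 5503716 - 3025 = 5500691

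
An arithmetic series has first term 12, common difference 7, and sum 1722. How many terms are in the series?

Using S = n/2 × [2a + (n-1)d]
1722 = n/2 × [2(12) + (n-1)(7)]
1722 = n/2 × [24 + 7n - 7]
3444 = n × [17 + 7n]
7n² + (17)n - 3444 = 0
Discriminant: Δ = (17)² - 4(7)(-3444) = 289 + 96432 = 96721
√Δ = 311
n = [-(17) + √Δ] / (2·7) = (-17 + 311) / 14 = 294 / 14 = 21
(The negative root is discarded since n must be a positive integer.)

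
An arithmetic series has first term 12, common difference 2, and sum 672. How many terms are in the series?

Using S = n/2 × [2a + (n-1)d]
672 = n/2 × [2(12) + (n-1)(2)]
672 = n/2 × [24 + 2n - 2]
1344 = n × [22 + 2n]
2n² + (22)n - 1344 = 0
Discriminant: Δ = (22)² - 4(2)(-1344) = 484 + 10752 = 11236
√Δ = 106
n = [-(22) + √Δ] / (2·2) = (-22 + 106) / 4 = 84 / 4 = 21
(The negative root is discarded since n must be a positive integer.)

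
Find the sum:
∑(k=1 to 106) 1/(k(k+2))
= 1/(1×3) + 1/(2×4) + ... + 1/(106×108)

Partial fractions: 1/(k(k+2)) = (1/2)[1/k - 1/(k+2)]
Telescoping leaves the first two and last two terms:
= (1/2)[1/1 + 1/2 - 1/107 - 1/108]
= 17119/23112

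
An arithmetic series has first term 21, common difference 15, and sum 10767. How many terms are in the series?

Using S = n/2 × [2a + (n-1)d]
10767 = n/2 × [2(21) + (n-1)(15)]
10767 = n/2 × [42 + 15n - 15]
21534 = n × [27 + 15n]
15n² + (27)n - 21534 = 0
Discriminant: Δ = (27)² - 4(15)(-21534) = 729 + 1292040 = 1292769
√Δ = 1137
n = [-(27) + √Δ] / (2·15) = (-27 + 1137) / 30 = 1110 / 30 = 37
(The negative root is discarded since n must be a positive integer.)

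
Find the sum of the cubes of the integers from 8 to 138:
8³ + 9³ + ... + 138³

Use ∑_{k=1}^{n} k³ = [n(n+1)/2]², then subtract the first 7 terms.
∑_{k=1}^{138} k³ = [138×139/2]² = 9591² = 91987281
∑_{k=1}^{7} k³ = [7×8/2]² = 28² = 784
∑_{k=8}^{138} k³ = 91987281 - 784 = 91986497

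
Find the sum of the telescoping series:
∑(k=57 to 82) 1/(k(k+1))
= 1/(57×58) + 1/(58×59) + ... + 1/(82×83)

Partial fractions: 1/(k(k+1)) = 1/k - 1/(k+1)
The series telescopes:
= (1/57 - 1/58) + (1/58 - 1/59) + ... + (1/82 - 1/83)
= 1/57 - 1/83
= 26/4731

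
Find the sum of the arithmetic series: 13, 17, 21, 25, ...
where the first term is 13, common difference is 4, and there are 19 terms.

Sₙ = n/2 × (first + last)
Last term = a + (n-1)d = 13 + (19-1)×4 = 85
S_19 = 19/2 × (13 + 85)
S_19 = 19/2 × 98 = 931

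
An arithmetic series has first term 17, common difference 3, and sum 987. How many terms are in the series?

Using S = n/2 × [2a + (n-1)d]
987 = n/2 × [2(17) + (n-1)(3)]
987 = n/2 × [34 + 3n - 3]
1974 = n × [31 + 3n]
3n² + (31)n - 1974 = 0
Discriminant: Δ = (31)² - 4(3)(-1974) = 961 + 23688 = 24649
√Δ = 157
n = [-(31) + √Δ] / (2·3) = (-31 + 157) / 6 = 126 / 6 = 21
(The negative root is discarded since n must be a positive integer.)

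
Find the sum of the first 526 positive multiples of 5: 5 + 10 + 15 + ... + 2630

Factor out 5: = 5(1 + 2 + ... + 526) = 5 × n(n+1)/2
= 5 × 526×527/2
= 5 × 138601
= 693005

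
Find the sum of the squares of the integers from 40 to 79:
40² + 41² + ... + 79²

Use ∑_{k=1}^{n} k² = n(n+1)(2n+1)/6, then subtract the first 39 terms.
∑_{k=1}^{79} k² = 79×80×159/6 = 167480
∑_{k=1}^{39} k² = 39×40×79/6 = 20540
∑_{k=40}^{79} k² = 167480 - 20540 = 146940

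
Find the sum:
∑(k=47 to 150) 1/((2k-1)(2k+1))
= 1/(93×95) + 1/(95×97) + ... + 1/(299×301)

Partial fractions: 1/((2k-1)(2k+1)) = (1/2)[1/(2k-1) - 1/(2k+1)]
The series telescopes:
= (1/2)[1/93 - 1/301]
= 104/27993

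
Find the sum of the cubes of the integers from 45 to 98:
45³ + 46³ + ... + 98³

Use ∑_{k=1}^{n} k³ = [n(n+1)/2]², then subtract the first 44 terms.
∑_{k=1}^{98} k³ = [98×99/2]² = 4851² = 23532201
∑_{k=1}^{44} k³ = [44×45/2]² = 990² = 980100
∑_{k=45}^{98} k³ = 23532201 - 980100 = 22552101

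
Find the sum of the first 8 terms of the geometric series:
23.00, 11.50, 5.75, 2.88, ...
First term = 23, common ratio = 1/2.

Sₙ = a(1 - rⁿ) / (1 - r)
S_8 = 23(1 - (1/2)^8) / (1 - (1/2))
S_8 = 23(1 - (1/256)) / (1/2)
S_8 = 5865/128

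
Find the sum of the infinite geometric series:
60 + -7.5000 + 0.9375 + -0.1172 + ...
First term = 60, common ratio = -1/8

For |r| < 1, S = a / (1 - r)
S = 60 / (1 - (-1/8))
S = 60 / (9/8)
S = 160/3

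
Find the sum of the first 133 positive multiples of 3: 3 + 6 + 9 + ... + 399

Factor out 3: = 3(1 + 2 + ... + 133) = 3 × n(n+1)/2
= 3 × 133×134/2
= 3 × 8911
= 26733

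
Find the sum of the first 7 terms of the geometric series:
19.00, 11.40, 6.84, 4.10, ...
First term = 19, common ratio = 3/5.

Sₙ = a(1 - rⁿ) / (1 - r)
S_7 = 19(1 - (3/5)^7) / (1 - (3/5))
S_7 = 19(1 - (2187/78125)) / (2/5)
S_7 = 721411/15625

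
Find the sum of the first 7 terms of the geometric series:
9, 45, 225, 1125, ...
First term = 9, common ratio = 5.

Sₙ = a(1 - rⁿ) / (1 - r)
S_7 = 9(1 - 5^7) / (1 - 5)
S_7 = 9(1 - 78125) / (-4)
S_7 = 175779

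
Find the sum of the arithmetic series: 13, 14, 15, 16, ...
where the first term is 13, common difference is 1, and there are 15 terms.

Sₙ = n/2 × (first + last)
Last term = a + (n-1)d = 13 + (15-1)×1 = 27
S_15 = 15/2 × (13 + 27)
S_15 = 15/2 × 40 = 300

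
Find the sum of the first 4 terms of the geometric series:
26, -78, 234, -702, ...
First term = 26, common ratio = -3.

Sₙ = a(1 - rⁿ) / (1 - r)
S_4 = 26(1 - (-3)^4) / (1 - (-3))
S_4 = 26(1 - 81) / (4)
S_4 = -520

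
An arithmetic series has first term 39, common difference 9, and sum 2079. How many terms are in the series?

Using S = n/2 × [2a + (n-1)d]
2079 = n/2 × [2(39) + (n-1)(9)]
2079 = n/2 × [78 + 9n - 9]
4158 = n × [69 + 9n]
9n² + (69)n - 4158 = 0
Discriminant: Δ = (69)² - 4(9)(-4158) = 4761 + 149688 = 154449
√Δ = 393
n = [-(69) + √Δ] / (2·9) = (-69 + 393) / 18 = 324 / 18 = 18
(The negative root is discarded since n must be a positive integer.)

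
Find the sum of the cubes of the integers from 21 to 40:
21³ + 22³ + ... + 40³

Use ∑_{k=1}^{n} k³ = [n(n+1)/2]², then subtract the first 20 terms.
∑_{k=1}^{40} k³ = [40×41/2]² = 820² = 672400
∑_{k=1}^{20} k³ = [20×21/2]² = 210² = 44100
∑_{k=21}^{40} k³ = 672400 - 44100 = 628300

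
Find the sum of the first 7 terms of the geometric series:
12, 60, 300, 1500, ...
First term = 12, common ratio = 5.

Sₙ = a(1 - rⁿ) / (1 - r)
S_7 = 12(1 - 5^7) / (1 - 5)
S_7 = 12(1 - 78125) / (-4)
S_7 = 234372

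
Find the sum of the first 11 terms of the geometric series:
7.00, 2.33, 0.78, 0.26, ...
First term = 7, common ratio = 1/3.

Sₙ = a(1 - rⁿ) / (1 - r)
S_11 = 7(1 - (1/3)^11) / (1 - (1/3))
S_11 = 7(1 - (1/177147)) / (2/3)
S_11 = 620011/59049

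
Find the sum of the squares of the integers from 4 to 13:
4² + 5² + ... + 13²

Use ∑_{k=1}^{n} k² = n(n+1)(2n+1)/6, then subtract the first 3 terms.
∑_{k=1}^{13} k² = 13×14×27/6 = 819
∑_{k=1}^{3} k² = 3×4×7/6 = 14
∑_{k=4}^{13} k² = 819 - 14 = 805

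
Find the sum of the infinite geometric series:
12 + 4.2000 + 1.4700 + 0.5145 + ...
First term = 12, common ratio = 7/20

For |r| < 1, S = a / (1 - r)
S = 12 / (1 - (7/20))
S = 12 / (13/20)
S = 240/13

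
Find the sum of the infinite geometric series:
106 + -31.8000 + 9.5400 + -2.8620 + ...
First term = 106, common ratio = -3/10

For |r| < 1, S = a / (1 - r)
S = 106 / (1 - (-3/10))
S = 106 / (13/10)
S = 1060/13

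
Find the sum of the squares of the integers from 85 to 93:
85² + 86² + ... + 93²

Use ∑_{k=1}^{n} k² = n(n+1)(2n+1)/6, then subtract the first 84 terms.
∑_{k=1}^{93} k² = 93×94×187/6 = 272459
∑_{k=1}^{84} k² = 84×85×169/6 = 201110
∑_{k=85}^{93} k² = 272459 - 201110 = 71349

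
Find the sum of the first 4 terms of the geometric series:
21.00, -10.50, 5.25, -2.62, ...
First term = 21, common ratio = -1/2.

Sₙ = a(1 - rⁿ) / (1 - r)
S_4 = 21(1 - (-1/2)^4) / (1 - (-1/2))
S_4 = 21(1 - (1/16)) / (3/2)
S_4 = 105/8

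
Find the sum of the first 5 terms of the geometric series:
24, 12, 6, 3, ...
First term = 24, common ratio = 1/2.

Sₙ = a(1 - rⁿ) / (1 - r)
S_5 = 24(1 - (1/2)^5) / (1 - (1/2))
S_5 = 24(1 - (1/32)) / (1/2)
S_5 = 93/2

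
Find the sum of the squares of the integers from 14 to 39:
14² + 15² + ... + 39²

Use ∑_{k=1}^{n} k² = n(n+1)(2n+1)/6, then subtract the first 13 terms.
∑_{k=1}^{39} k² = 39×40×79/6 = 20540
∑_{k=1}^{13} k² = 13×14×27/6 = 819
∑_{k=14}^{39} k² = 20540 - 819 = 19721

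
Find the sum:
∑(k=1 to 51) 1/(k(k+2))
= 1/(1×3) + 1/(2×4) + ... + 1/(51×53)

Partial fractions: 1/(k(k+2)) = (1/2)[1/k - 1/(k+2)]
Telescoping leaves the first two and last two terms:
= (1/2)[1/1 + 1/2 - 1/52 - 1/53]
= 4029/5512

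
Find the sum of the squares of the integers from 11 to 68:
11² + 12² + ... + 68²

Use ∑_{k=1}^{n} k² = n(n+1)(2n+1)/6, then subtract the first 10 terms.
∑_{k=1}^{68} k² = 68×69×137/6 = 107134
∑_{k=1}^{10} k² = 10×11×21/6 = 385
∑_{k=11}^{68} k² = 107134 - 385 = 106749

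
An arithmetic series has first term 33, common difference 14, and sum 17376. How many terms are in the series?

Using S = n/2 × [2a + (n-1)d]
17376 = n/2 × [2(33) + (n-1)(14)]
17376 = n/2 × [66 + 14n - 14]
34752 = n × [52 + 14n]
14n² + (52)n - 34752 = 0
Discriminant: Δ = (52)² - 4(14)(-34752) = 2704 + 1946112 = 1948816
√Δ = 1396
n = [-(52) + √Δ] / (2·14) = (-52 + 1396) / 28 = 1344 / 28 = 48
(The negative root is discarded since n must be a positive integer.)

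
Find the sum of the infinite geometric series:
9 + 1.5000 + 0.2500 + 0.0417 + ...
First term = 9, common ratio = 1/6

For |r| < 1, S = a / (1 - r)
S = 9 / (1 - (1/6))
S = 9 / (5/6)
S = 54/5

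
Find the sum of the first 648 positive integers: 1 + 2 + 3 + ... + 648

Formula: ∑k = n(n+1)/2
= 648×649/2
= 420552/2
= 210276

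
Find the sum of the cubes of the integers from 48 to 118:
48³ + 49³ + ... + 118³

Use ∑_{k=1}^{n} k³ = [n(n+1)/2]², then subtract the first 47 terms.
∑_{k=1}^{118} k³ = [118×119/2]² = 7021² = 49294441
∑_{k=1}^{47} k³ = [47×48/2]² = 1128² = 1272384
∑_{k=48}^{118} k³ = 49294441 - 1272384 = 48022057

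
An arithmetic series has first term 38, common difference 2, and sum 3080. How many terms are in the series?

Using S = n/2 × [2a + (n-1)d]
3080 = n/2 × [2(38) + (n-1)(2)]
3080 = n/2 × [76 + 2n - 2]
6160 = n × [74 + 2n]
2n² + (74)n - 6160 = 0
Discriminant: Δ = (74)² - 4(2)(-6160) = 5476 + 49280 = 54756
√Δ = 234
n = [-(74) + √Δ] / (2·2) = (-74 + 234) / 4 = 160 / 4 = 40
(The negative root is discarded since n must be a positive integer.)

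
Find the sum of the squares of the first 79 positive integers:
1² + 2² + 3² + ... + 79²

Formula: ∑k² = n(n+1)(2n+1)/6
= 79×80×159/6
= 1004880/6
= 167480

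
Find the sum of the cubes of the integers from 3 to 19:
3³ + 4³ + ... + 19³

Use ∑_{k=1}^{n} k³ = [n(n+1)/2]², then subtract the first 2 terms.
∑_{k=1}^{19} k³ = [19×20/2]² = 190² = 36100
∑_{k=1}^{2} k³ = [2×3/2]² = 3² = 9
∑_{k=3}^{19} k³ = 36100 - 9 = 36091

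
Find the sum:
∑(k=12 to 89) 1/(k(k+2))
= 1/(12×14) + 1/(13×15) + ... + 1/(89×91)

Partial fractions: 1/(k(k+2)) = (1/2)[1/k - 1/(k+2)]
Telescoping leaves the first two and last two terms:
= (1/2)[1/12 + 1/13 - 1/90 - 1/91]
= 2263/32760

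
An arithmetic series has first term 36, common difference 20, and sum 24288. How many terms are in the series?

Using S = n/2 × [2a + (n-1)d]
24288 = n/2 × [2(36) + (n-1)(20)]
24288 = n/2 × [72 + 20n - 20]
48576 = n × [52 + 20n]
20n² + (52)n - 48576 = 0
Discriminant: Δ = (52)² - 4(20)(-48576) = 2704 + 3886080 = 3888784
√Δ = 1972
n = [-(52) + √Δ] / (2·20) = (-52 + 1972) / 40 = 1920 / 40 = 48
(The negative root is discarded since n must be a positive integer.)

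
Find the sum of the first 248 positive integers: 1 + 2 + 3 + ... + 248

Formula: ∑k = n(n+1)/2
= 248×249/2
= 61752/2
= 30876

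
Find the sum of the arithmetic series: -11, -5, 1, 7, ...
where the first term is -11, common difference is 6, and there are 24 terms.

Sₙ = n/2 × (first + last)
Last term = a + (n-1)d = -11 + (24-1)×6 = 127
S_24 = 24/2 × (-11 + 127)
S_24 = 24/2 × 116 = 1392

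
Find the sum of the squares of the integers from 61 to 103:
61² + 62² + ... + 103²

Use ∑_{k=1}^{n} k² = n(n+1)(2n+1)/6, then subtract the first 60 terms.
∑_{k=1}^{103} k² = 103×104×207/6 = 369564
∑_{k=1}^{60} k² = 60×61×121/6 = 73810
∑_{k=61}^{103} k² = 369564 - 73810 = 295754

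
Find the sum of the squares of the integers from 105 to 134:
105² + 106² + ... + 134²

Use ∑_{k=1}^{n} k² = n(n+1)(2n+1)/6, then subtract the first 104 terms.
∑_{k=1}^{134} k² = 134×135×269/6 = 811035
∑_{k=1}^{104} k² = 104×105×209/6 = 380380
∑_{k=105}^{134} k² = 811035 - 380380 = 430655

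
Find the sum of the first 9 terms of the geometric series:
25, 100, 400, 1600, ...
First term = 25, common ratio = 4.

Sₙ = a(1 - rⁿ) / (1 - r)
S_9 = 25(1 - 4^9) / (1 - 4)
S_9 = 25(1 - 262144) / (-3)
S_9 = 2184525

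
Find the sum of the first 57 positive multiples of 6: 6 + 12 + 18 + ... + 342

Factor out 6: = 6(1 + 2 + ... + 57) = 6 × n(n+1)/2
= 6 × 57×58/2
= 6 × 1653
= 9918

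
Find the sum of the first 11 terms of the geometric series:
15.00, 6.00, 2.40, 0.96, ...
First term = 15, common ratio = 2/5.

Sₙ = a(1 - rⁿ) / (1 - r)
S_11 = 15(1 - (2/5)^11) / (1 - (2/5))
S_11 = 15(1 - (2048/48828125)) / (3/5)
S_11 = 48826077/1953125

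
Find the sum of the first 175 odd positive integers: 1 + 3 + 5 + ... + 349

Sum of first n odd numbers = n²
= 175²
= 30625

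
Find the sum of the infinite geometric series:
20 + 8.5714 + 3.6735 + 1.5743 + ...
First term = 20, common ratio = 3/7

For |r| < 1, S = a / (1 - r)
S = 20 / (1 - (3/7))
S = 20 / (4/7)
S = 35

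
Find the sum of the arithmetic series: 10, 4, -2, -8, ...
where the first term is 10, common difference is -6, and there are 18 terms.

Sₙ = n/2 × (first + last)
Last term = a + (n-1)d = 10 + (18-1)×(-6) = -92
S_18 = 18/2 × (10 + (-92))
S_18 = 18/2 × (-82) = -738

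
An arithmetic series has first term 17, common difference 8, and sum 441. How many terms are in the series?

Using S = n/2 × [2a + (n-1)d]
441 = n/2 × [2(17) + (n-1)(8)]
441 = n/2 × [34 + 8n - 8]
882 = n × [26 + 8n]
8n² + (26)n - 882 = 0
Discriminant: Δ = (26)² - 4(8)(-882) = 676 + 28224 = 28900
√Δ = 170
n = [-(26) + √Δ] / (2·8) = (-26 + 170) / 16 = 144 / 16 = 9
(The negative root is discarded since n must be a positive integer.)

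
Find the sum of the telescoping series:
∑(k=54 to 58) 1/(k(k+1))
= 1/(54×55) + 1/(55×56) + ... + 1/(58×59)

Partial fractions: 1/(k(k+1)) = 1/k - 1/(k+1)
The series telescopes:
= (1/54 - 1/55) + (1/55 - 1/56) + ... + (1/58 - 1/59)
= 1/54 - 1/59
= 5/3186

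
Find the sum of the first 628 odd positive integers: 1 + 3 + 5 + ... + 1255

Sum of first n odd numbers = n²
= 628²
= 394384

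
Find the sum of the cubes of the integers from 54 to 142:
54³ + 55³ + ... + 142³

Use ∑_{k=1}^{n} k³ = [n(n+1)/2]², then subtract the first 53 terms.
∑_{k=1}^{142} k³ = [142×143/2]² = 10153² = 103083409
∑_{k=1}^{53} k³ = [53×54/2]² = 1431² = 2047761
∑_{k=54}^{142} k³ = 103083409 - 2047761 = 101035648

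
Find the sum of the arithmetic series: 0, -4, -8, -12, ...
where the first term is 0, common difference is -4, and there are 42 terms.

Sₙ = n/2 × (first + last)
Last term = a + (n-1)d = 0 + (42-1)×(-4) = -164
S_42 = 42/2 × (0 + (-164))
S_42 = 42/2 × (-164) = -3444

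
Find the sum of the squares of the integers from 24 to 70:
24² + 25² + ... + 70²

Use ∑_{k=1}^{n} k² = n(n+1)(2n+1)/6, then subtract the first 23 terms.
∑_{k=1}^{70} k² = 70×71×141/6 = 116795
∑_{k=1}^{23} k² = 23×24×47/6 = 4324
∑_{k=24}^{70} k² = 116795 - 4324 = 112471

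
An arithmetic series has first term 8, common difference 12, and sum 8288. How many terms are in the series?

Using S = n/2 × [2a + (n-1)d]
8288 = n/2 × [2(8) + (n-1)(12)]
8288 = n/2 × [16 + 12n - 12]
16576 = n × [4 + 12n]
12n² + (4)n - 16576 = 0
Discriminant: Δ = (4)² - 4(12)(-16576) = 16 + 795648 = 795664
√Δ = 892
n = [-(4) + √Δ] / (2·12) = (-4 + 892) / 24 = 888 / 24 = 37
(The negative root is discarded since n must be a positive integer.)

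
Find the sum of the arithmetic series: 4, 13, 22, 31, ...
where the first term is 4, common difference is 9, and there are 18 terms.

Sₙ = n/2 × (first + last)
Last term = a + (n-1)d = 4 + (18-1)×9 = 157
S_18 = 18/2 × (4 + 157)
S_18 = 18/2 × 161 = 1449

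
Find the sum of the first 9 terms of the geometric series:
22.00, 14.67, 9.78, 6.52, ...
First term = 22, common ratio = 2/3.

Sₙ = a(1 - rⁿ) / (1 - r)
S_9 = 22(1 - (2/3)^9) / (1 - (2/3))
S_9 = 22(1 - (512/19683)) / (1/3)
S_9 = 421762/6561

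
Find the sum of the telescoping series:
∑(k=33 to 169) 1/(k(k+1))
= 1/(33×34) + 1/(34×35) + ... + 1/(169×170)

Partial fractions: 1/(k(k+1)) = 1/k - 1/(k+1)
The series telescopes:
= (1/33 - 1/34) + (1/34 - 1/35) + ... + (1/169 - 1/170)
= 1/33 - 1/170
= 137/5610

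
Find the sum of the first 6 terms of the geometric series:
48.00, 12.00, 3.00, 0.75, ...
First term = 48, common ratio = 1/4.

Sₙ = a(1 - rⁿ) / (1 - r)
S_6 = 48(1 - (1/4)^6) / (1 - (1/4))
S_6 = 48(1 - (1/4096)) / (3/4)
S_6 = 4095/64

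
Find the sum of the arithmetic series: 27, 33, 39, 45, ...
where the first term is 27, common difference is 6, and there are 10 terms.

Sₙ = n/2 × (first + last)
Last term = a + (n-1)d = 27 + (10-1)×6 = 81
S_10 = 10/2 × (27 + 81)
S_10 = 10/2 × 108 = 540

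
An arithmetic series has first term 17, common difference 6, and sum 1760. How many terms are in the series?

Using S = n/2 × [2a + (n-1)d]
1760 = n/2 × [2(17) + (n-1)(6)]
1760 = n/2 × [34 + 6n - 6]
3520 = n × [28 + 6n]
6n² + (28)n - 3520 = 0
Discriminant: Δ = (28)² - 4(6)(-3520) = 784 + 84480 = 85264
√Δ = 292
n = [-(28) + √Δ] / (2·6) = (-28 + 292) / 12 = 264 / 12 = 22
(The negative root is discarded since n must be a positive integer.)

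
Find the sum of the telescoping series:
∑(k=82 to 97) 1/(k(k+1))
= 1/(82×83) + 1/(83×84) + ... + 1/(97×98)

Partial fractions: 1/(k(k+1)) = 1/k - 1/(k+1)
The series telescopes:
= (1/82 - 1/83) + (1/83 - 1/84) + ... + (1/97 - 1/98)
= 1/82 - 1/98
= 4/2009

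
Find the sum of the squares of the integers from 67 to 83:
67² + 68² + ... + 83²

Use ∑_{k=1}^{n} k² = n(n+1)(2n+1)/6, then subtract the first 66 terms.
∑_{k=1}^{83} k² = 83×84×167/6 = 194054
∑_{k=1}^{66} k² = 66×67×133/6 = 98021
∑_{k=67}^{83} k² = 194054 - 98021 = 96033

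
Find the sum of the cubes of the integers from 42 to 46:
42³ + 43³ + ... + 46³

Use ∑_{k=1}^{n} k³ = [n(n+1)/2]², then subtract the first 41 terms.
∑_{k=1}^{46} k³ = [46×47/2]² = 1081² = 1168561
∑_{k=1}^{41} k³ = [41×42/2]² = 861² = 741321
∑_{k=42}^{46} k³ = 1168561 - 741321 = 427240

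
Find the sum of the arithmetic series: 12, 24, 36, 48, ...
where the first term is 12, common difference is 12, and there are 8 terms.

Sₙ = n/2 × (first + last)
Last term = a + (n-1)d = 12 + (8-1)×12 = 96
S_8 = 8/2 × (12 + 96)
S_8 = 8/2 × 108 = 432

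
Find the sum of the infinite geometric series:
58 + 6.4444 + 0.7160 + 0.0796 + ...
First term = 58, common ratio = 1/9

For |r| < 1, S = a / (1 - r)
S = 58 / (1 - (1/9))
S = 58 / (8/9)
S = 261/4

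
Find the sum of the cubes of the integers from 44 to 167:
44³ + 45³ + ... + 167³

Use ∑_{k=1}^{n} k³ = [n(n+1)/2]², then subtract the first 43 terms.
∑_{k=1}^{167} k³ = [167×168/2]² = 14028² = 196784784
∑_{k=1}^{43} k³ = [43×44/2]² = 946² = 894916
∑_{k=44}^{167} k³ = 196784784 - 894916 = 195889868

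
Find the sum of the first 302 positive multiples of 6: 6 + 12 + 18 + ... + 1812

Factor out 6: = 6(1 + 2 + ... + 302) = 6 × n(n+1)/2
= 6 × 302×303/2
= 6 × 45753
= 274518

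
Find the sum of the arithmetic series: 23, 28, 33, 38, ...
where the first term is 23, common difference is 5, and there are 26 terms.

Sₙ = n/2 × (first + last)
Last term = a + (n-1)d = 23 + (26-1)×5 = 148
S_26 = 26/2 × (23 + 148)
S_26 = 26/2 × 171 = 2223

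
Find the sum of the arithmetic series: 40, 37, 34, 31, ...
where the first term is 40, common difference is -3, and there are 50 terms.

Sₙ = n/2 × (first + last)
Last term = a + (n-1)d = 40 + (50-1)×(-3) = -107
S_50 = 50/2 × (40 + (-107))
S_50 = 50/2 × (-67) = -1675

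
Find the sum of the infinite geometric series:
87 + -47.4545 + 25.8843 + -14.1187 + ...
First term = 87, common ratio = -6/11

For |r| < 1, S = a / (1 - r)
S = 87 / (1 - (-6/11))
S = 87 / (17/11)
S = 957/17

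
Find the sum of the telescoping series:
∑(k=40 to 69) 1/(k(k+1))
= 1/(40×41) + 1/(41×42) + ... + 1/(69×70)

Partial fractions: 1/(k(k+1)) = 1/k - 1/(k+1)
The series telescopes:
= (1/40 - 1/41) + (1/41 - 1/42) + ... + (1/69 - 1/70)
= 1/40 - 1/70
= 3/280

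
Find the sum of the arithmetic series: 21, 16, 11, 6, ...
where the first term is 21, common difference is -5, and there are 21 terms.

Sₙ = n/2 × (first + last)
Last term = a + (n-1)d = 21 + (21-1)×(-5) = -79
S_21 = 21/2 × (21 + (-79))
S_21 = 21/2 × (-58) = -609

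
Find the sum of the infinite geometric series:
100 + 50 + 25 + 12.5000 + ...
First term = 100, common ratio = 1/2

For |r| < 1, S = a / (1 - r)
S = 100 / (1 - (1/2))
S = 100 / (1/2)
S = 200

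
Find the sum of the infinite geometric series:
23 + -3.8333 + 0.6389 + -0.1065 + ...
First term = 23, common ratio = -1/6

For |r| < 1, S = a / (1 - r)
S = 23 / (1 - (-1/6))
S = 23 / (7/6)
S = 138/7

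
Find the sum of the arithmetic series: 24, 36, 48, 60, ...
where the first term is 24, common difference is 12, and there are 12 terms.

Sₙ = n/2 × (first + last)
Last term = a + (n-1)d = 24 + (12-1)×12 = 156
S_12 = 12/2 × (24 + 156)
S_12 = 12/2 × 180 = 1080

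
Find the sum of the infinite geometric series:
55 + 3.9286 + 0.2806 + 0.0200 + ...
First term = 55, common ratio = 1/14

For |r| < 1, S = a / (1 - r)
S = 55 / (1 - (1/14))
S = 55 / (13/14)
S = 770/13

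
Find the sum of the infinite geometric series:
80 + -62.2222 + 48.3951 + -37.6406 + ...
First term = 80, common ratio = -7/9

For |r| < 1, S = a / (1 - r)
S = 80 / (1 - (-7/9))
S = 80 / (16/9)
S = 45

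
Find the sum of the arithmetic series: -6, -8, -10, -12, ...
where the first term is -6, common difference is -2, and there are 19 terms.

Sₙ = n/2 × (first + last)
Last term = a + (n-1)d = -6 + (19-1)×(-2) = -42
S_19 = 19/2 × (-6 + (-42))
S_19 = 19/2 × (-48) = -456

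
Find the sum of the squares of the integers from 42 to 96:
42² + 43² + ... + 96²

Use ∑_{k=1}^{n} k² = n(n+1)(2n+1)/6, then subtract the first 41 terms.
∑_{k=1}^{96} k² = 96×97×193/6 = 299536
∑_{k=1}^{41} k² = 41×42×83/6 = 23821
∑_{k=42}^{96} k² = 299536 - 23821 = 275715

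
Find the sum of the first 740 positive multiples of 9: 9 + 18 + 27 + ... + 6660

Factor out 9: = 9(1 + 2 + ... + 740) = 9 × n(n+1)/2
= 9 × 740×741/2
= 9 × 274170
= 2467530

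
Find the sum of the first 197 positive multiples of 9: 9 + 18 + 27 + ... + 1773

Factor out 9: = 9(1 + 2 + ... + 197) = 9 × n(n+1)/2
= 9 × 197×198/2
= 9 × 19503
= 175527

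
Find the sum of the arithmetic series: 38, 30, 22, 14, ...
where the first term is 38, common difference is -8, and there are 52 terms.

Sₙ = n/2 × (first + last)
Last term = a + (n-1)d = 38 + (52-1)×(-8) = -370
S_52 = 52/2 × (38 + (-370))
S_52 = 52/2 × (-332) = -8632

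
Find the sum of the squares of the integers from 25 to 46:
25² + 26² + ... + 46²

Use ∑_{k=1}^{n} k² = n(n+1)(2n+1)/6, then subtract the first 24 terms.
∑_{k=1}^{46} k² = 46×47×93/6 = 33511
∑_{k=1}^{24} k² = 24×25×49/6 = 4900
∑_{k=25}^{46} k² = 33511 - 4900 = 28611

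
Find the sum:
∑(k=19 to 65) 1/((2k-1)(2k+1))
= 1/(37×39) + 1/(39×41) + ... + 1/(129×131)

Partial fractions: 1/((2k-1)(2k+1)) = (1/2)[1/(2k-1) - 1/(2k+1)]
The series telescopes:
= (1/2)[1/37 - 1/131]
= 47/4847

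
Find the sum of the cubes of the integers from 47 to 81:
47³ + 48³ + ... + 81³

Use ∑_{k=1}^{n} k³ = [n(n+1)/2]², then subtract the first 46 terms.
∑_{k=1}^{81} k³ = [81×82/2]² = 3321² = 11029041
∑_{k=1}^{46} k³ = [46×47/2]² = 1081² = 1168561
∑_{k=47}^{81} k³ = 11029041 - 1168561 = 9860480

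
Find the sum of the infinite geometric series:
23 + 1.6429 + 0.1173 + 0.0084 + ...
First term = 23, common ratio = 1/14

For |r| < 1, S = a / (1 - r)
S = 23 / (1 - (1/14))
S = 23 / (13/14)
S = 322/13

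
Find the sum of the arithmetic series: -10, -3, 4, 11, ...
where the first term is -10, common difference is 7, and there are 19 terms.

Sₙ = n/2 × (first + last)
Last term = a + (n-1)d = -10 + (19-1)×7 = 116
S_19 = 19/2 × (-10 + 116)
S_19 = 19/2 × 106 = 1007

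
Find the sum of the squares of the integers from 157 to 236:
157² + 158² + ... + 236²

Use ∑_{k=1}^{n} k² = n(n+1)(2n+1)/6, then subtract the first 156 terms.
∑_{k=1}^{236} k² = 236×237×473/6 = 4409306
∑_{k=1}^{156} k² = 156×157×313/6 = 1277666
∑_{k=157}^{236} k² = 4409306 - 1277666 = 3131640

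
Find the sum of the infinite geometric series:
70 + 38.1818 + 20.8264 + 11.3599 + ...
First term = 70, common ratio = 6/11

For |r| < 1, S = a / (1 - r)
S = 70 / (1 - (6/11))
S = 70 / (5/11)
S = 154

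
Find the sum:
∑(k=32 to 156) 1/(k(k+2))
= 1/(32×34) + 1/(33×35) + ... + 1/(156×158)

Partial fractions: 1/(k(k+2)) = (1/2)[1/k - 1/(k+2)]
Telescoping leaves the first two and last two terms:
= (1/2)[1/32 + 1/33 - 1/157 - 1/158]
= 639875/26195136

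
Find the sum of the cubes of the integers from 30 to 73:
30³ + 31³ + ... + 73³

Use ∑_{k=1}^{n} k³ = [n(n+1)/2]², then subtract the first 29 terms.
∑_{k=1}^{73} k³ = [73×74/2]² = 2701² = 7295401
∑_{k=1}^{29} k³ = [29×30/2]² = 435² = 189225
∑_{k=30}^{73} k³ = 7295401 - 189225 = 7106176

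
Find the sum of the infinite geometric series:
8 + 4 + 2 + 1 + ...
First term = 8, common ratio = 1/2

For |r| < 1, S = a / (1 - r)
S = 8 / (1 - (1/2))
S = 8 / (1/2)
S = 16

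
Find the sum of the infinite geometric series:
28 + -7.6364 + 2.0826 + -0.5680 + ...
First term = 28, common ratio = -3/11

For |r| < 1, S = a / (1 - r)
S = 28 / (1 - (-3/11))
S = 28 / (14/11)
S = 22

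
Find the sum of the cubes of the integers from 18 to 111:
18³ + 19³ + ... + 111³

Use ∑_{k=1}^{n} k³ = [n(n+1)/2]², then subtract the first 17 terms.
∑_{k=1}^{111} k³ = [111×112/2]² = 6216² = 38638656
∑_{k=1}^{17} k³ = [17×18/2]² = 153² = 23409
∑_{k=18}^{111} k³ = 38638656 - 23409 = 38615247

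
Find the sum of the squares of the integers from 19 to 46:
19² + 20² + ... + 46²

Use ∑_{k=1}^{n} k² = n(n+1)(2n+1)/6, then subtract the first 18 terms.
∑_{k=1}^{46} k² = 46×47×93/6 = 33511
∑_{k=1}^{18} k² = 18×19×37/6 = 2109
∑_{k=19}^{46} k² = 33511 - 2109 = 31402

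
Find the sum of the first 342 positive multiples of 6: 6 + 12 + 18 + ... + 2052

Factor out 6: = 6(1 + 2 + ... + 342) = 6 × n(n+1)/2
= 6 × 342×343/2
= 6 × 58653
= 351918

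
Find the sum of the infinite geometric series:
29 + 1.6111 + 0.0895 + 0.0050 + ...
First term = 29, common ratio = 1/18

For |r| < 1, S = a / (1 - r)
S = 29 / (1 - (1/18))
S = 29 / (17/18)
S = 522/17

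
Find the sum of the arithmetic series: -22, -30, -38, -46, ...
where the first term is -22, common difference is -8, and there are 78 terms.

Sₙ = n/2 × (first + last)
Last term = a + (n-1)d = -22 + (78-1)×(-8) = -638
S_78 = 78/2 × (-22 + (-638))
S_78 = 78/2 × (-660) = -25740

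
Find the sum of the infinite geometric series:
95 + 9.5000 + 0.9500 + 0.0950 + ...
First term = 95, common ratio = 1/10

For |r| < 1, S = a / (1 - r)
S = 95 / (1 - (1/10))
S = 95 / (9/10)
S = 950/9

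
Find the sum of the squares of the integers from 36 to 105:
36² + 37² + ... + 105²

Use ∑_{k=1}^{n} k² = n(n+1)(2n+1)/6, then subtract the first 35 terms.
∑_{k=1}^{105} k² = 105×106×211/6 = 391405
∑_{k=1}^{35} k² = 35×36×71/6 = 14910
∑_{k=36}^{105} k² = 391405 - 14910 = 376495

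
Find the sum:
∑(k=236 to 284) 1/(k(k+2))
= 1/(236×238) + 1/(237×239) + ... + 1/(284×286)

Partial fractions: 1/(k(k+2)) = (1/2)[1/k - 1/(k+2)]
Telescoping leaves the first two and last two terms:
= (1/2)[1/236 + 1/237 - 1/285 - 1/286]
= 1102843/1519672440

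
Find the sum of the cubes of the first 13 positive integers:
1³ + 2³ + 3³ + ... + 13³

Formula: ∑k³ = [n(n+1)/2]²
= [13×14/2]²
= 91²
= 8281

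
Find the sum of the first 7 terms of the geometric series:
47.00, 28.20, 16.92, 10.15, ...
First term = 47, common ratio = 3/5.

Sₙ = a(1 - rⁿ) / (1 - r)
S_7 = 47(1 - (3/5)^7) / (1 - (3/5))
S_7 = 47(1 - (2187/78125)) / (2/5)
S_7 = 1784543/15625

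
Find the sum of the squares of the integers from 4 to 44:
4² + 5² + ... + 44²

Use ∑_{k=1}^{n} k² = n(n+1)(2n+1)/6, then subtract the first 3 terms.
∑_{k=1}^{44} k² = 44×45×89/6 = 29370
∑_{k=1}^{3} k² = 3×4×7/6 = 14
∑_{k=4}^{44} k² = 29370 - 14 = 29356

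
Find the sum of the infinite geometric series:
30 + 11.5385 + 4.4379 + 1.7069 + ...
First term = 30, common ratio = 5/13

For |r| < 1, S = a / (1 - r)
S = 30 / (1 - (5/13))
S = 30 / (8/13)
S = 195/4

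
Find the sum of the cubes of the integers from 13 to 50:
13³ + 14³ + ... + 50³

Use ∑_{k=1}^{n} k³ = [n(n+1)/2]², then subtract the first 12 terms.
∑_{k=1}^{50} k³ = [50×51/2]² = 1275² = 1625625
∑_{k=1}^{12} k³ = [12×13/2]² = 78² = 6084
∑_{k=13}^{50} k³ = 1625625 - 6084 = 1619541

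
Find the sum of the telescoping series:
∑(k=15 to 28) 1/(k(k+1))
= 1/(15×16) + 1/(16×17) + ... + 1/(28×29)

Partial fractions: 1/(k(k+1)) = 1/k - 1/(k+1)
The series telescopes:
= (1/15 - 1/16) + (1/16 - 1/17) + ... + (1/28 - 1/29)
= 1/15 - 1/29
= 14/435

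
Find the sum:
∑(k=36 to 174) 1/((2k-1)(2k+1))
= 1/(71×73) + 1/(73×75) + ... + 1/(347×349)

Partial fractions: 1/((2k-1)(2k+1)) = (1/2)[1/(2k-1) - 1/(2k+1)]
The series telescopes:
= (1/2)[1/71 - 1/349]
= 139/24779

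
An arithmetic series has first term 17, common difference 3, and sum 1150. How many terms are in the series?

Using S = n/2 × [2a + (n-1)d]
1150 = n/2 × [2(17) + (n-1)(3)]
1150 = n/2 × [34 + 3n - 3]
2300 = n × [31 + 3n]
3n² + (31)n - 2300 = 0
Discriminant: Δ = (31)² - 4(3)(-2300) = 961 + 27600 = 28561
√Δ = 169
n = [-(31) + √Δ] / (2·3) = (-31 + 169) / 6 = 138 / 6 = 23
(The negative root is discarded since n must be a positive integer.)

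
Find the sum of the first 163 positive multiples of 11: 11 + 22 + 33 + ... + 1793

Factor out 11: = 11(1 + 2 + ... + 163) = 11 × n(n+1)/2
= 11 × 163×164/2
= 11 × 13366
= 147026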